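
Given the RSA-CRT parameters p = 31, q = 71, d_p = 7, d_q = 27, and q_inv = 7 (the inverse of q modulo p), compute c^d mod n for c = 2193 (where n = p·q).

153

m₁ = c^(d_p) mod p: c ≡ 23 (mod 31), and 23^7 mod 31 = 29.
m₂ = c^(d_q) mod q: c ≡ 63 (mod 71), and 63^27 mod 71 = 11.
h = q_inv·(m₁ − m₂) mod p = 7·(29 − 11) mod 31 = 2.
m = m₂ + h·q = 11 + 2·71 = 153.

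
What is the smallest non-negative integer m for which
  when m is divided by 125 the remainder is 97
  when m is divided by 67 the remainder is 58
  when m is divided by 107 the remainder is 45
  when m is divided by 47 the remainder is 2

The moduli are pairwise coprime; N = 125·67·107·47 = 42117875.
N/125 = 336943; 336943 ≡ 68 (mod 125); 68·57 ≡ 1, so inverse 57.
N/67 = 628625; 628625 ≡ 31 (mod 67); 31·13 ≡ 1, so inverse 13.
N/107 = 393625; 393625 ≡ 79 (mod 107); 79·42 ≡ 1, so inverse 42.
N/47 = 896125; 896125 ≡ 23 (mod 47); 23·45 ≡ 1, so inverse 45.
m ≡ 97·336943·57 + 58·628625·13 + 45·393625·42 + 2·896125·45 = 3161543597.
3161543597 mod 42117875 = 2702972.

2702972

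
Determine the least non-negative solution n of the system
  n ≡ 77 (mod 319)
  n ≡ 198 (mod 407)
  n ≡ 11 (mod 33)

33572

gcd(319, 407) = 11 and 11 | (198 − 77), so the pair is consistent; merging gives n ≡ 9966 (mod 11803), where 11803 = lcm(319, 407).
gcd(11803, 33) = 11 and 11 | (11 − 9966), so the pair is consistent; merging gives n ≡ 33572 (mod 35409), where 35409 = lcm(11803, 33).
The solution is unique modulo lcm(319, 407, 33) = 35409.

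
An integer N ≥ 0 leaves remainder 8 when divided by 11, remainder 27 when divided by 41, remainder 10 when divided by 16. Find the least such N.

3594

From N ≡ 8 (mod 11) write N = 8 + 11t. Substituting into N ≡ 27 (mod 41) gives 11t ≡ 19 (mod 41), and since 11⁻¹ ≡ 15 (mod 41), t ≡ 39. Hence N ≡ 8 + 11·39 = 437 (mod 451).
From N ≡ 437 (mod 451) write N = 437 + 451t. Substituting into N ≡ 10 (mod 16) gives 451t ≡ 5 (mod 16), and since 3⁻¹ ≡ 11 (mod 16), t ≡ 7. Hence N ≡ 437 + 451·7 = 3594 (mod 7216).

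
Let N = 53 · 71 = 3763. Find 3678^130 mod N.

Mod 53: 3678 ≡ 21; by Fermat, exponent reduces to 130 mod 52 = 26; 21^26 ≡ 52 (mod 53).
Mod 71: 3678 ≡ 57; by Fermat, exponent reduces to 130 mod 70 = 60; 57^60 ≡ 1 (mod 71).
Combine by CRT: x ≡ 52 (mod 53), x ≡ 1 (mod 71) ⇒ x ≡ 3338 (mod 3763).

3338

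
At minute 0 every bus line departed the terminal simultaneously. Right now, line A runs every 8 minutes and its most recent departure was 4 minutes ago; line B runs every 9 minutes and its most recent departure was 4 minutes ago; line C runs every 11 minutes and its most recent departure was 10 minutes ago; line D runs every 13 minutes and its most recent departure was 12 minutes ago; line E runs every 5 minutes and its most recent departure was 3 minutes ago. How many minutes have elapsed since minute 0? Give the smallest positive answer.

40468

The moduli are pairwise coprime; N = 8·9·11·13·5 = 51480.
N/8 = 6435; 6435 ≡ 3 (mod 8); 3·3 ≡ 1, so inverse 3.
N/9 = 5720; 5720 ≡ 5 (mod 9); 5·2 ≡ 1, so inverse 2.
N/11 = 4680; 4680 ≡ 5 (mod 11); 5·9 ≡ 1, so inverse 9.
N/13 = 3960; 3960 ≡ 8 (mod 13); 8·5 ≡ 1, so inverse 5.
N/5 = 10296; 10296 ≡ 1 (mod 5), inverse 1.
t ≡ 4·6435·3 + 4·5720·2 + 10·4680·9 + 12·3960·5 + 3·10296·1 = 812668.
812668 mod 51480 = 40468.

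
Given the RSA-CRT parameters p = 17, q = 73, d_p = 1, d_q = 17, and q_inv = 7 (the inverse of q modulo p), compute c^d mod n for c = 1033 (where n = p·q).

336

m₁ = c^(d_p) mod p: c ≡ 13 (mod 17), and 13^1 mod 17 = 13.
m₂ = c^(d_q) mod q: c ≡ 11 (mod 73), and 11^17 mod 73 = 44.
h = q_inv·(m₁ − m₂) mod p = 7·(13 − 44) mod 17 = 4.
m = m₂ + h·q = 44 + 4·73 = 336.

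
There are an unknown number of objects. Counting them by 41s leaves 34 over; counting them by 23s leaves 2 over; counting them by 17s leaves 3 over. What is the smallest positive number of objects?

From N ≡ 34 (mod 41) write N = 34 + 41t. Substituting into N ≡ 2 (mod 23) gives 41t ≡ 14 (mod 23), and since 18⁻¹ ≡ 9 (mod 23), t ≡ 11. Hence N ≡ 34 + 41·11 = 485 (mod 943).
From N ≡ 485 (mod 943) write N = 485 + 943t. Substituting into N ≡ 3 (mod 17) gives 943t ≡ 11 (mod 17), and since 8⁻¹ ≡ 15 (mod 17), t ≡ 12. Hence N ≡ 485 + 943·12 = 11801 (mod 16031).

11801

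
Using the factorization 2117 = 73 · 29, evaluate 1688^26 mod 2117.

Mod 73: 1688 ≡ 9; 9^26 ≡ 8 (mod 73).
Mod 29: 1688 ≡ 6; 6^26 ≡ 25 (mod 29).
Combine by CRT: x ≡ 8 (mod 73), x ≡ 25 (mod 29) ⇒ x ≡ 373 (mod 2117).

373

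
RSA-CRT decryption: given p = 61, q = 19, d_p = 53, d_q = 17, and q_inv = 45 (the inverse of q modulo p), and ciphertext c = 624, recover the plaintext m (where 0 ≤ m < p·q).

1146

m₁ = c^(d_p) mod p: c ≡ 14 (mod 61), and 14^53 mod 61 = 48.
m₂ = c^(d_q) mod q: c ≡ 16 (mod 19), and 16^17 mod 19 = 6.
h = q_inv·(m₁ − m₂) mod p = 45·(48 − 6) mod 61 = 60.
m = m₂ + h·q = 6 + 60·19 = 1146.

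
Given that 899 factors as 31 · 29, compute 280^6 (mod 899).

Mod 31: 280 ≡ 1; 1^6 ≡ 1 (mod 31).
Mod 29: 280 ≡ 19; 19^6 ≡ 22 (mod 29).
Combine by CRT: x ≡ 1 (mod 31), x ≡ 22 (mod 29) ⇒ x ≡ 776 (mod 899).

776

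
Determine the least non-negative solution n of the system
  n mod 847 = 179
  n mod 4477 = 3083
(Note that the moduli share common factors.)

12037

gcd(847, 4477) = 121 and 121 | (3083 − 179), so the pair is consistent; merging gives n ≡ 12037 (mod 31339), where 31339 = lcm(847, 4477).
The solution is unique modulo lcm(847, 4477) = 31339.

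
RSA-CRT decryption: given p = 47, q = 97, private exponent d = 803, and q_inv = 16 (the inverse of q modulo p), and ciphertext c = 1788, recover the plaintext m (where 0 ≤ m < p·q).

d_p = d mod (p−1) = 803 mod 46 = 21; d_q = d mod (q−1) = 35.
m₁ = c^(d_p) mod p: c ≡ 2 (mod 47), and 2^21 mod 47 = 12.
m₂ = c^(d_q) mod q: c ≡ 42 (mod 97), and 42^35 mod 97 = 77.
h = q_inv·(m₁ − m₂) mod p = 16·(12 − 77) mod 47 = 41.
m = m₂ + h·q = 77 + 41·97 = 4054.

4054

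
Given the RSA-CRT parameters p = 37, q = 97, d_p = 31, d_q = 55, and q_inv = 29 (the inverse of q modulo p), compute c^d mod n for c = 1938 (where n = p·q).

1133

m₁ = c^(d_p) mod p: c ≡ 14 (mod 37), and 14^31 mod 37 = 23.
m₂ = c^(d_q) mod q: c ≡ 95 (mod 97), and 95^55 mod 97 = 66.
h = q_inv·(m₁ − m₂) mod p = 29·(23 − 66) mod 37 = 11.
m = m₂ + h·q = 66 + 11·97 = 1133.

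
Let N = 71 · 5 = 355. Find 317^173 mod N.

352

Mod 71: 317 ≡ 33; by Fermat, exponent reduces to 173 mod 70 = 33; 33^33 ≡ 68 (mod 71).
Mod 5: 317 ≡ 2; by Fermat, exponent reduces to 173 mod 4 = 1; 2^1 ≡ 2 (mod 5).
Combine by CRT: x ≡ 68 (mod 71), x ≡ 2 (mod 5) ⇒ x ≡ 352 (mod 355).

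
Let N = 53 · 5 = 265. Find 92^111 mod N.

263

Mod 53: 92 ≡ 39; by Fermat, exponent reduces to 111 mod 52 = 7; 39^7 ≡ 51 (mod 53).
Mod 5: 92 ≡ 2; by Fermat, exponent reduces to 111 mod 4 = 3; 2^3 ≡ 3 (mod 5).
Combine by CRT: x ≡ 51 (mod 53), x ≡ 3 (mod 5) ⇒ x ≡ 263 (mod 265).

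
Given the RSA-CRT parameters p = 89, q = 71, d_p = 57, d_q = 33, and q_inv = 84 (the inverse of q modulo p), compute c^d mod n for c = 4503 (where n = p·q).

m₁ = c^(d_p) mod p: c ≡ 53 (mod 89), and 53^57 mod 89 = 80.
m₂ = c^(d_q) mod q: c ≡ 30 (mod 71), and 30^33 mod 71 = 37.
h = q_inv·(m₁ − m₂) mod p = 84·(80 − 37) mod 89 = 52.
m = m₂ + h·q = 37 + 52·71 = 3729.

3729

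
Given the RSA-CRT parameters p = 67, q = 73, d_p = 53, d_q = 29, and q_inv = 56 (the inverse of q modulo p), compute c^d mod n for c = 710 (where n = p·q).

2303

m₁ = c^(d_p) mod p: c ≡ 40 (mod 67), and 40^53 mod 67 = 25.
m₂ = c^(d_q) mod q: c ≡ 53 (mod 73), and 53^29 mod 73 = 40.
h = q_inv·(m₁ − m₂) mod p = 56·(25 − 40) mod 67 = 31.
m = m₂ + h·q = 40 + 31·73 = 2303.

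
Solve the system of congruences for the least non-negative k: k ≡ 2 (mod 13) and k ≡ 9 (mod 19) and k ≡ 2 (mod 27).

1757

Combine the congruences pairwise.
From k ≡ 2 (mod 13) write k = 2 + 13t. Substituting into k ≡ 9 (mod 19) gives 13t ≡ 7 (mod 19), and since 13⁻¹ ≡ 3 (mod 19), t ≡ 2. Hence k ≡ 2 + 13·2 = 28 (mod 247).
From k ≡ 28 (mod 247) write k = 28 + 247t. Substituting into k ≡ 2 (mod 27) gives 247t ≡ 1 (mod 27), and since 4⁻¹ ≡ 7 (mod 27), t ≡ 7. Hence k ≡ 28 + 247·7 = 1757 (mod 6669).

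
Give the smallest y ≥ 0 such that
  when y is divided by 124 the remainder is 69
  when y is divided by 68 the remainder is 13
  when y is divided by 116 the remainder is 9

18917

gcd(124, 68) = 4 and 4 | (13 − 69), so the pair is consistent; merging gives y ≡ 2053 (mod 2108), where 2108 = lcm(124, 68).
gcd(2108, 116) = 4 and 4 | (9 − 2053), so the pair is consistent; merging gives y ≡ 18917 (mod 61132), where 61132 = lcm(2108, 116).
The solution is unique modulo lcm(124, 68, 116) = 61132.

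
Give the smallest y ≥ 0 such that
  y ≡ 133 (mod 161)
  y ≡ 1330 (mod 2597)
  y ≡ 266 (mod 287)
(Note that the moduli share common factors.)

868728

Combine the congruences pairwise.
gcd(161, 2597) = 7 and 7 | (1330 − 133), so the pair is consistent; merging gives y ≡ 32494 (mod 59731), where 59731 = lcm(161, 2597).
gcd(59731, 287) = 7 and 7 | (266 − 32494), so the pair is consistent; merging gives y ≡ 868728 (mod 2448971), where 2448971 = lcm(59731, 287).
The solution is unique modulo lcm(161, 2597, 287) = 2448971.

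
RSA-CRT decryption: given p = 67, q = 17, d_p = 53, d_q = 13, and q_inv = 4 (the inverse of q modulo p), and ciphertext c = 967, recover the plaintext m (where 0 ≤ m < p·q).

104

m₁ = c^(d_p) mod p: c ≡ 29 (mod 67), and 29^53 mod 67 = 37.
m₂ = c^(d_q) mod q: c ≡ 15 (mod 17), and 15^13 mod 17 = 2.
h = q_inv·(m₁ − m₂) mod p = 4·(37 − 2) mod 67 = 6.
m = m₂ + h·q = 2 + 6·17 = 104.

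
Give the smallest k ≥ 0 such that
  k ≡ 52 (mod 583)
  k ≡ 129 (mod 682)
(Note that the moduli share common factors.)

gcd(583, 682) = 11 and 11 | (129 − 52), so the pair is consistent; merging gives k ≡ 7631 (mod 36146), where 36146 = lcm(583, 682).
The solution is unique modulo lcm(583, 682) = 36146.

7631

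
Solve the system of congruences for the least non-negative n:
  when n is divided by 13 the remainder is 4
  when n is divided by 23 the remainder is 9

From n ≡ 4 (mod 13) write n = 4 + 13t. Substituting into n ≡ 9 (mod 23) gives 13t ≡ 5 (mod 23), and since 13⁻¹ ≡ 16 (mod 23), t ≡ 11. Hence n ≡ 4 + 13·11 = 147 (mod 299).

147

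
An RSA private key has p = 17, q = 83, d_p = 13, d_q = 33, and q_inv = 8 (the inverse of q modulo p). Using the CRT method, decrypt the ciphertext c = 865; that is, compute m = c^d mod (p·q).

1124

m₁ = c^(d_p) mod p: c ≡ 15 (mod 17), and 15^13 mod 17 = 2.
m₂ = c^(d_q) mod q: c ≡ 35 (mod 83), and 35^33 mod 83 = 45.
h = q_inv·(m₁ − m₂) mod p = 8·(2 − 45) mod 17 = 13.
m = m₂ + h·q = 45 + 13·83 = 1124.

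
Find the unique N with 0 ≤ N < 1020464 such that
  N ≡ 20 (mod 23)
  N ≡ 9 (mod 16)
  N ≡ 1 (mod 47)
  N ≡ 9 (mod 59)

574905

The moduli are pairwise coprime; M = 23·16·47·59 = 1020464.
M/23 = 44368; 44368 ≡ 1 (mod 23), inverse 1.
M/16 = 63779; 63779 ≡ 3 (mod 16); 3·11 ≡ 1, so inverse 11.
M/47 = 21712; 21712 ≡ 45 (mod 47); 45·23 ≡ 1, so inverse 23.
M/59 = 17296; 17296 ≡ 9 (mod 59); 9·46 ≡ 1, so inverse 46.
N ≡ 20·44368·1 + 9·63779·11 + 1·21712·23 + 9·17296·46 = 14861401.
14861401 mod 1020464 = 574905.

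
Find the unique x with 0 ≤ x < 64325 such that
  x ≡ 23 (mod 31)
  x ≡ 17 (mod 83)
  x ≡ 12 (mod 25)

The moduli are pairwise coprime; N = 31·83·25 = 64325.
N/31 = 2075; 2075 ≡ 29 (mod 31); 29·15 ≡ 1, so inverse 15.
N/83 = 775; 775 ≡ 28 (mod 83); 28·3 ≡ 1, so inverse 3.
N/25 = 2573; 2573 ≡ 23 (mod 25); 23·12 ≡ 1, so inverse 12.
x ≡ 23·2075·15 + 17·775·3 + 12·2573·12 = 1125912.
1125912 mod 64325 = 32387.

32387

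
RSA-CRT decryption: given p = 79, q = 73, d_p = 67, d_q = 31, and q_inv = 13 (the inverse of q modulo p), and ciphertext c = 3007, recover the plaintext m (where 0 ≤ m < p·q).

2086

m₁ = c^(d_p) mod p: c ≡ 5 (mod 79), and 5^67 mod 79 = 32.
m₂ = c^(d_q) mod q: c ≡ 14 (mod 73), and 14^31 mod 73 = 42.
h = q_inv·(m₁ − m₂) mod p = 13·(32 − 42) mod 79 = 28.
m = m₂ + h·q = 42 + 28·73 = 2086.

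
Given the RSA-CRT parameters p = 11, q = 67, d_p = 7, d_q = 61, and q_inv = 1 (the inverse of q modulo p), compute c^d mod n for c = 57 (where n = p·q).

m₁ = c^(d_p) mod p: c ≡ 2 (mod 11), and 2^7 mod 11 = 7.
m₂ = c^(d_q) mod q: c ≡ 57 (mod 67), and 57^61 mod 67 = 13.
h = q_inv·(m₁ − m₂) mod p = 1·(7 − 13) mod 11 = 5.
m = m₂ + h·q = 13 + 5·67 = 348.

348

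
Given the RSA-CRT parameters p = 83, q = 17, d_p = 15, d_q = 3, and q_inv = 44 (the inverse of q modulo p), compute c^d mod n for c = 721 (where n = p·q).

m₁ = c^(d_p) mod p: c ≡ 57 (mod 83), and 57^15 mod 83 = 18.
m₂ = c^(d_q) mod q: c ≡ 7 (mod 17), and 7^3 mod 17 = 3.
h = q_inv·(m₁ − m₂) mod p = 44·(18 − 3) mod 83 = 79.
m = m₂ + h·q = 3 + 79·17 = 1346.

1346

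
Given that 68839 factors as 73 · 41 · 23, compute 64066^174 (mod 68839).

Mod 73: 64066 ≡ 45; by Fermat, exponent reduces to 174 mod 72 = 30; 45^30 ≡ 24 (mod 73).
Mod 41: 64066 ≡ 24; by Fermat, exponent reduces to 174 mod 40 = 14; 24^14 ≡ 5 (mod 41).
Mod 23: 64066 ≡ 11; by Fermat, exponent reduces to 174 mod 22 = 20; 11^20 ≡ 4 (mod 23).
Combine by CRT: x ≡ 24 (mod 73), x ≡ 5 (mod 41), x ≡ 4 (mod 23) ⇒ x ≡ 53387 (mod 68839).

53387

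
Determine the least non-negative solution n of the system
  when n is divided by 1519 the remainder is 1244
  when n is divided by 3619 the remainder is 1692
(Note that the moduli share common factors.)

765301

gcd(1519, 3619) = 7 and 7 | (1692 − 1244), so the pair is consistent; merging gives n ≡ 765301 (mod 785323), where 785323 = lcm(1519, 3619).
The solution is unique modulo lcm(1519, 3619) = 785323.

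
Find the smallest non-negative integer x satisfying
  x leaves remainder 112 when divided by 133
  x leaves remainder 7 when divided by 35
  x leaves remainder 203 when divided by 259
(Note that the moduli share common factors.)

13412

Combine the congruences pairwise.
gcd(133, 35) = 7 and 7 | (7 − 112), so the pair is consistent; merging gives x ≡ 112 (mod 665), where 665 = lcm(133, 35).
gcd(665, 259) = 7 and 7 | (203 − 112), so the pair is consistent; merging gives x ≡ 13412 (mod 24605), where 24605 = lcm(665, 259).
The solution is unique modulo lcm(133, 35, 259) = 24605.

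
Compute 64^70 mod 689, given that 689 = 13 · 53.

Mod 13: 64 ≡ 12; by Fermat, exponent reduces to 70 mod 12 = 10; 12^10 ≡ 1 (mod 13).
Mod 53: 64 ≡ 11; by Fermat, exponent reduces to 70 mod 52 = 18; 11^18 ≡ 16 (mod 53).
Combine by CRT: x ≡ 1 (mod 13), x ≡ 16 (mod 53) ⇒ x ≡ 599 (mod 689).

599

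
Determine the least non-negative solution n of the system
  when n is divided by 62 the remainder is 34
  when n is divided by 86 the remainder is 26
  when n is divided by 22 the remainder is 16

gcd(62, 86) = 2 and 2 | (26 − 34), so the pair is consistent; merging gives n ≡ 1832 (mod 2666), where 2666 = lcm(62, 86).
gcd(2666, 22) = 2 and 2 | (16 − 1832), so the pair is consistent; merging gives n ≡ 23160 (mod 29326), where 29326 = lcm(2666, 22).
The solution is unique modulo lcm(62, 86, 22) = 29326.

23160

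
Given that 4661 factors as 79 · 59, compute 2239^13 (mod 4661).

3633

Mod 79: 2239 ≡ 27; 27^13 ≡ 78 (mod 79).
Mod 59: 2239 ≡ 56; 56^13 ≡ 34 (mod 59).
Combine by CRT: x ≡ 78 (mod 79), x ≡ 34 (mod 59) ⇒ x ≡ 3633 (mod 4661).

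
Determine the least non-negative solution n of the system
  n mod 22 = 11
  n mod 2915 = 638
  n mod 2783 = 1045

685663

gcd(22, 2915) = 11 and 11 | (638 − 11), so the pair is consistent; merging gives n ≡ 3553 (mod 5830), where 5830 = lcm(22, 2915).
gcd(5830, 2783) = 11 and 11 | (1045 − 3553), so the pair is consistent; merging gives n ≡ 685663 (mod 1474990), where 1474990 = lcm(5830, 2783).
The solution is unique modulo lcm(22, 2915, 2783) = 1474990.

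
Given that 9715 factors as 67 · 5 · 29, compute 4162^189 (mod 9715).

Mod 67: 4162 ≡ 8; by Fermat, exponent reduces to 189 mod 66 = 57; 8^57 ≡ 3 (mod 67).
Mod 5: 4162 ≡ 2; by Fermat, exponent reduces to 189 mod 4 = 1; 2^1 ≡ 2 (mod 5).
Mod 29: 4162 ≡ 15; by Fermat, exponent reduces to 189 mod 28 = 21; 15^21 ≡ 12 (mod 29).
Combine by CRT: x ≡ 3 (mod 67), x ≡ 2 (mod 5), x ≡ 12 (mod 29) ⇒ x ≡ 7842 (mod 9715).

7842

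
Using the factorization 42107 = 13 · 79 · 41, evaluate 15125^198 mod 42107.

Mod 13: 15125 ≡ 6; by Fermat, exponent reduces to 198 mod 12 = 6; 6^6 ≡ 12 (mod 13).
Mod 79: 15125 ≡ 36; by Fermat, exponent reduces to 198 mod 78 = 42; 36^42 ≡ 46 (mod 79).
Mod 41: 15125 ≡ 37; by Fermat, exponent reduces to 198 mod 40 = 38; 37^38 ≡ 18 (mod 41).
Combine by CRT: x ≡ 12 (mod 13), x ≡ 46 (mod 79), x ≡ 18 (mod 41) ⇒ x ≡ 14819 (mod 42107).

14819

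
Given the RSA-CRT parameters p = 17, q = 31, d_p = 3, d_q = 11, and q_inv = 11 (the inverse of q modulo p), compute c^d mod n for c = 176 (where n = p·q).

12

m₁ = c^(d_p) mod p: c ≡ 6 (mod 17), and 6^3 mod 17 = 12.
m₂ = c^(d_q) mod q: c ≡ 21 (mod 31), and 21^11 mod 31 = 12.
h = q_inv·(m₁ − m₂) mod p = 11·(12 − 12) mod 17 = 0.
m = m₂ + h·q = 12 + 0·31 = 12.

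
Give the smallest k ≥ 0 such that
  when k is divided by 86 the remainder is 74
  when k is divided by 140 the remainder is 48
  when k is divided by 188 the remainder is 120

gcd(86, 140) = 2 and 2 | (48 − 74), so the pair is consistent; merging gives k ≡ 2568 (mod 6020), where 6020 = lcm(86, 140).
gcd(6020, 188) = 4 and 4 | (120 − 2568), so the pair is consistent; merging gives k ≡ 279488 (mod 282940), where 282940 = lcm(6020, 188).
The solution is unique modulo lcm(86, 140, 188) = 282940.

279488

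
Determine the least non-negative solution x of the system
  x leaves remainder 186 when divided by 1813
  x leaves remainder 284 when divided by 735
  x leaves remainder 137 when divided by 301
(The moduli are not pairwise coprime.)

455249

gcd(1813, 735) = 49 and 49 | (284 − 186), so the pair is consistent; merging gives x ≡ 20129 (mod 27195), where 27195 = lcm(1813, 735).
gcd(27195, 301) = 7 and 7 | (137 − 20129), so the pair is consistent; merging gives x ≡ 455249 (mod 1169385), where 1169385 = lcm(27195, 301).
The solution is unique modulo lcm(1813, 735, 301) = 1169385.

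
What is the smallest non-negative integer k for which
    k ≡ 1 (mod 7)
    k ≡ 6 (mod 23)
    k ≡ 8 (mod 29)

2444

The moduli are pairwise coprime; N = 7·23·29 = 4669.
N/7 = 667; 667 ≡ 2 (mod 7); 2·4 ≡ 1, so inverse 4.
N/23 = 203; 203 ≡ 19 (mod 23); 19·17 ≡ 1, so inverse 17.
N/29 = 161; 161 ≡ 16 (mod 29); 16·20 ≡ 1, so inverse 20.
k ≡ 1·667·4 + 6·203·17 + 8·161·20 = 49134.
49134 mod 4669 = 2444.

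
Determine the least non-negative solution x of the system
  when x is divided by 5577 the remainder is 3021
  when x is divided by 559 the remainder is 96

58791

gcd(5577, 559) = 13 and 13 | (96 − 3021), so the pair is consistent; merging gives x ≡ 58791 (mod 239811), where 239811 = lcm(5577, 559).
The solution is unique modulo lcm(5577, 559) = 239811.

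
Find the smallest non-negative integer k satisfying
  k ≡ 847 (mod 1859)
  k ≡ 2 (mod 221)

28732

gcd(1859, 221) = 13 and 13 | (2 − 847), so the pair is consistent; merging gives k ≡ 28732 (mod 31603), where 31603 = lcm(1859, 221).
The solution is unique modulo lcm(1859, 221) = 31603.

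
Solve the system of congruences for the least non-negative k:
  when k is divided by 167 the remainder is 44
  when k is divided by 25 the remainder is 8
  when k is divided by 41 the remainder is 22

119783

From k ≡ 44 (mod 167) write k = 44 + 167t. Substituting into k ≡ 8 (mod 25) gives 167t ≡ 14 (mod 25), and since 17⁻¹ ≡ 3 (mod 25), t ≡ 17. Hence k ≡ 44 + 167·17 = 2883 (mod 4175).
From k ≡ 2883 (mod 4175) write k = 2883 + 4175t. Substituting into k ≡ 22 (mod 41) gives 4175t ≡ 9 (mod 41), and since 34⁻¹ ≡ 35 (mod 41), t ≡ 28. Hence k ≡ 2883 + 4175·28 = 119783 (mod 171175).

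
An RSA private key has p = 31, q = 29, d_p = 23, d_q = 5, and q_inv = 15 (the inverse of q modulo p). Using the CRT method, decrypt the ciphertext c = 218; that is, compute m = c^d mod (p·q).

590

m₁ = c^(d_p) mod p: c ≡ 1 (mod 31), and 1^23 mod 31 = 1.
m₂ = c^(d_q) mod q: c ≡ 15 (mod 29), and 15^5 mod 29 = 10.
h = q_inv·(m₁ − m₂) mod p = 15·(1 − 10) mod 31 = 20.
m = m₂ + h·q = 10 + 20·29 = 590.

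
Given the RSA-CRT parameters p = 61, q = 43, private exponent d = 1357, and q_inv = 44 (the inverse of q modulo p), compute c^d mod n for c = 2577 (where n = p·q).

1364

d_p = d mod (p−1) = 1357 mod 60 = 37; d_q = d mod (q−1) = 13.
m₁ = c^(d_p) mod p: c ≡ 15 (mod 61), and 15^37 mod 61 = 22.
m₂ = c^(d_q) mod q: c ≡ 40 (mod 43), and 40^13 mod 43 = 31.
h = q_inv·(m₁ − m₂) mod p = 44·(22 − 31) mod 61 = 31.
m = m₂ + h·q = 31 + 31·43 = 1364.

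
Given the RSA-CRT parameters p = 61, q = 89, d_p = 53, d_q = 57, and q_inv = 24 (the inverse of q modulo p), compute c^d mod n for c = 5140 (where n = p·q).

484

m₁ = c^(d_p) mod p: c ≡ 16 (mod 61), and 16^53 mod 61 = 57.
m₂ = c^(d_q) mod q: c ≡ 67 (mod 89), and 67^57 mod 89 = 39.
h = q_inv·(m₁ − m₂) mod p = 24·(57 − 39) mod 61 = 5.
m = m₂ + h·q = 39 + 5·89 = 484.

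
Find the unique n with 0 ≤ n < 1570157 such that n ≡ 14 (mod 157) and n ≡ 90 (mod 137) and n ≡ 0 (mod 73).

1411601

Combine the congruences pairwise.
From n ≡ 14 (mod 157) write n = 14 + 157t. Substituting into n ≡ 90 (mod 137) gives 157t ≡ 76 (mod 137), and since 20⁻¹ ≡ 48 (mod 137), t ≡ 86. Hence n ≡ 14 + 157·86 = 13516 (mod 21509).
From n ≡ 13516 (mod 21509) write n = 13516 + 21509t. Substituting into n ≡ 0 (mod 73) gives 21509t ≡ 62 (mod 73), and since 47⁻¹ ≡ 14 (mod 73), t ≡ 65. Hence n ≡ 13516 + 21509·65 = 1411601 (mod 1570157).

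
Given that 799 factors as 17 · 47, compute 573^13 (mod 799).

779

Mod 17: 573 ≡ 12; 12^13 ≡ 14 (mod 17).
Mod 47: 573 ≡ 9; 9^13 ≡ 27 (mod 47).
Combine by CRT: x ≡ 14 (mod 17), x ≡ 27 (mod 47) ⇒ x ≡ 779 (mod 799).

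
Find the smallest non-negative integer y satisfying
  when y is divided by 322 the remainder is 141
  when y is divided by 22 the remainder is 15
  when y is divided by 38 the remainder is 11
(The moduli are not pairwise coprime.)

11411

Combine the congruences pairwise.
gcd(322, 22) = 2 and 2 | (15 − 141), so the pair is consistent; merging gives y ≡ 785 (mod 3542), where 3542 = lcm(322, 22).
gcd(3542, 38) = 2 and 2 | (11 − 785), so the pair is consistent; merging gives y ≡ 11411 (mod 67298), where 67298 = lcm(3542, 38).
The solution is unique modulo lcm(322, 22, 38) = 67298.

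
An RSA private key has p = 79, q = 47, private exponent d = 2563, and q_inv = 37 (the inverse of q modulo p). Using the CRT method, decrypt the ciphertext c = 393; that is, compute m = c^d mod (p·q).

d_p = d mod (p−1) = 2563 mod 78 = 67; d_q = d mod (q−1) = 33.
m₁ = c^(d_p) mod p: c ≡ 77 (mod 79), and 77^67 mod 79 = 66.
m₂ = c^(d_q) mod q: c ≡ 17 (mod 47), and 17^33 mod 47 = 28.
h = q_inv·(m₁ − m₂) mod p = 37·(66 − 28) mod 79 = 63.
m = m₂ + h·q = 28 + 63·47 = 2989.

2989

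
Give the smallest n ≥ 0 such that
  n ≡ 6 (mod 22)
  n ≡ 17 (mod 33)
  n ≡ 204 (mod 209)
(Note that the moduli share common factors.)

Combine the congruences pairwise.
gcd(22, 33) = 11 and 11 | (17 − 6), so the pair is consistent; merging gives n ≡ 50 (mod 66), where 66 = lcm(22, 33).
gcd(66, 209) = 11 and 11 | (204 − 50), so the pair is consistent; merging gives n ≡ 1040 (mod 1254), where 1254 = lcm(66, 209).
The solution is unique modulo lcm(22, 33, 209) = 1254.

1040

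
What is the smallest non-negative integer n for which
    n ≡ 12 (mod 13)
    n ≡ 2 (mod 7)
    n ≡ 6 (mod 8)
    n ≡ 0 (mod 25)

From n ≡ 12 (mod 13) write n = 12 + 13t. Substituting into n ≡ 2 (mod 7) gives 13t ≡ 4 (mod 7), and since 6⁻¹ ≡ 6 (mod 7), t ≡ 3. Hence n ≡ 12 + 13·3 = 51 (mod 91).
From n ≡ 51 (mod 91) write n = 51 + 91t. Substituting into n ≡ 6 (mod 8) gives 91t ≡ 3 (mod 8), and since 3⁻¹ ≡ 3 (mod 8), t ≡ 1. Hence n ≡ 51 + 91·1 = 142 (mod 728).
From n ≡ 142 (mod 728) write n = 142 + 728t. Substituting into n ≡ 0 (mod 25) gives 728t ≡ 8 (mod 25), and since 3⁻¹ ≡ 17 (mod 25), t ≡ 11. Hence n ≡ 142 + 728·11 = 8150 (mod 18200).

8150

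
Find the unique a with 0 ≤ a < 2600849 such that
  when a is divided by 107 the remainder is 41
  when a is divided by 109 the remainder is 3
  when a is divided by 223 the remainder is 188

1110059

The moduli are pairwise coprime; N = 107·109·223 = 2600849.
N/107 = 24307; 24307 ≡ 18 (mod 107); 18·6 ≡ 1, so inverse 6.
N/109 = 23861; 23861 ≡ 99 (mod 109); 99·98 ≡ 1, so inverse 98.
N/223 = 11663; 11663 ≡ 67 (mod 223); 67·10 ≡ 1, so inverse 10.
a ≡ 41·24307·6 + 3·23861·98 + 188·11663·10 = 34921096.
34921096 mod 2600849 = 1110059.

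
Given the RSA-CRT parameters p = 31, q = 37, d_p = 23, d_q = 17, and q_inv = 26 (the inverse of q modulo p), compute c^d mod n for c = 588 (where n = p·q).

712

m₁ = c^(d_p) mod p: c ≡ 30 (mod 31), and 30^23 mod 31 = 30.
m₂ = c^(d_q) mod q: c ≡ 33 (mod 37), and 33^17 mod 37 = 9.
h = q_inv·(m₁ − m₂) mod p = 26·(30 − 9) mod 31 = 19.
m = m₂ + h·q = 9 + 19·37 = 712.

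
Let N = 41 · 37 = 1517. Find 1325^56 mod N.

Mod 41: 1325 ≡ 13; by Fermat, exponent reduces to 56 mod 40 = 16; 13^16 ≡ 18 (mod 41).
Mod 37: 1325 ≡ 30; by Fermat, exponent reduces to 56 mod 36 = 20; 30^20 ≡ 12 (mod 37).
Combine by CRT: x ≡ 18 (mod 41), x ≡ 12 (mod 37) ⇒ x ≡ 715 (mod 1517).

715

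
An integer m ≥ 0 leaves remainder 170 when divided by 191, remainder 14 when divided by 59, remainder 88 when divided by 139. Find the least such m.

Combine the congruences pairwise.
From m ≡ 170 (mod 191) write m = 170 + 191t. Substituting into m ≡ 14 (mod 59) gives 191t ≡ 21 (mod 59), and since 14⁻¹ ≡ 38 (mod 59), t ≡ 31. Hence m ≡ 170 + 191·31 = 6091 (mod 11269).
From m ≡ 6091 (mod 11269) write m = 6091 + 11269t. Substituting into m ≡ 88 (mod 139) gives 11269t ≡ 113 (mod 139), and since 10⁻¹ ≡ 14 (mod 139), t ≡ 53. Hence m ≡ 6091 + 11269·53 = 603348 (mod 1566391).

603348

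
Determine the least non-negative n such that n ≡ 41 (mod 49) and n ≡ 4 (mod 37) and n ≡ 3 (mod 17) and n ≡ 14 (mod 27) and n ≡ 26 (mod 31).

391649

The moduli are pairwise coprime; M = 49·37·17·27·31 = 25797177.
M/49 = 526473; 526473 ≡ 17 (mod 49); 17·26 ≡ 1, so inverse 26.
M/37 = 697221; 697221 ≡ 30 (mod 37); 30·21 ≡ 1, so inverse 21.
M/17 = 1517481; 1517481 ≡ 10 (mod 17); 10·12 ≡ 1, so inverse 12.
M/27 = 955451; 955451 ≡ 2 (mod 27); 2·14 ≡ 1, so inverse 14.
M/31 = 832167; 832167 ≡ 3 (mod 31); 3·21 ≡ 1, so inverse 21.
n ≡ 41·526473·26 + 4·697221·21 + 3·1517481·12 + 14·955451·14 + 26·832167·21 = 1316047676.
1316047676 mod 25797177 = 391649.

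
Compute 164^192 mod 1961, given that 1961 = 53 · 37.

1321

Mod 53: 164 ≡ 5; by Fermat, exponent reduces to 192 mod 52 = 36; 5^36 ≡ 49 (mod 53).
Mod 37: 164 ≡ 16; by Fermat, exponent reduces to 192 mod 36 = 12; 16^12 ≡ 26 (mod 37).
Combine by CRT: x ≡ 49 (mod 53), x ≡ 26 (mod 37) ⇒ x ≡ 1321 (mod 1961).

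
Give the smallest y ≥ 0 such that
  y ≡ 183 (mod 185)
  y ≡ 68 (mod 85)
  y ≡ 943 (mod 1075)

gcd(185, 85) = 5 and 5 | (68 − 183), so the pair is consistent; merging gives y ≡ 2958 (mod 3145), where 3145 = lcm(185, 85).
gcd(3145, 1075) = 5 and 5 | (943 − 2958), so the pair is consistent; merging gives y ≡ 547043 (mod 676175), where 676175 = lcm(3145, 1075).
The solution is unique modulo lcm(185, 85, 1075) = 676175.

547043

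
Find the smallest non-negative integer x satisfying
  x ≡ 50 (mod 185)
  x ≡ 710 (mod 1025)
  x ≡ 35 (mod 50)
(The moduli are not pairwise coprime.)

24285

Combine the congruences pairwise.
gcd(185, 1025) = 5 and 5 | (710 − 50), so the pair is consistent; merging gives x ≡ 24285 (mod 37925), where 37925 = lcm(185, 1025).
gcd(37925, 50) = 25 and 25 | (35 − 24285), so the pair is consistent; merging gives x ≡ 24285 (mod 75850), where 75850 = lcm(37925, 50).
The solution is unique modulo lcm(185, 1025, 50) = 75850.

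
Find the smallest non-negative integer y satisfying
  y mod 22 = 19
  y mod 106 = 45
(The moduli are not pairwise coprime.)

151

Combine the congruences pairwise.
gcd(22, 106) = 2 and 2 | (45 − 19), so the pair is consistent; merging gives y ≡ 151 (mod 1166), where 1166 = lcm(22, 106).
The solution is unique modulo lcm(22, 106) = 1166.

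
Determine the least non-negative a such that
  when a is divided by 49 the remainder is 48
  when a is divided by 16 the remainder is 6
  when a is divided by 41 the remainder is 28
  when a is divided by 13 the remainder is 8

266118

The moduli are pairwise coprime; N = 49·16·41·13 = 417872.
N/49 = 8528; 8528 ≡ 2 (mod 49); 2·25 ≡ 1, so inverse 25.
N/16 = 26117; 26117 ≡ 5 (mod 16); 5·13 ≡ 1, so inverse 13.
N/41 = 10192; 10192 ≡ 24 (mod 41); 24·12 ≡ 1, so inverse 12.
N/13 = 32144; 32144 ≡ 8 (mod 13); 8·5 ≡ 1, so inverse 5.
a ≡ 48·8528·25 + 6·26117·13 + 28·10192·12 + 8·32144·5 = 16980998.
16980998 mod 417872 = 266118.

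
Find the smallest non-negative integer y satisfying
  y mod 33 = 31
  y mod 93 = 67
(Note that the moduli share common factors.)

gcd(33, 93) = 3 and 3 | (67 − 31), so the pair is consistent; merging gives y ≡ 625 (mod 1023), where 1023 = lcm(33, 93).
The solution is unique modulo lcm(33, 93) = 1023.

625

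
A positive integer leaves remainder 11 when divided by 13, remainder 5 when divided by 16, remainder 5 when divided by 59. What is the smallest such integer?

Combine the congruences pairwise.
From t ≡ 11 (mod 13) write t = 11 + 13s. Substituting into t ≡ 5 (mod 16) gives 13s ≡ 10 (mod 16), and since 13⁻¹ ≡ 5 (mod 16), s ≡ 2. Hence t ≡ 11 + 13·2 = 37 (mod 208).
From t ≡ 37 (mod 208) write t = 37 + 208s. Substituting into t ≡ 5 (mod 59) gives 208s ≡ 27 (mod 59), and since 31⁻¹ ≡ 40 (mod 59), s ≡ 18. Hence t ≡ 37 + 208·18 = 3781 (mod 12272).

3781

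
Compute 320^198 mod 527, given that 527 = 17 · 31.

287

Mod 17: 320 ≡ 14; by Fermat, exponent reduces to 198 mod 16 = 6; 14^6 ≡ 15 (mod 17).
Mod 31: 320 ≡ 10; by Fermat, exponent reduces to 198 mod 30 = 18; 10^18 ≡ 8 (mod 31).
Combine by CRT: x ≡ 15 (mod 17), x ≡ 8 (mod 31) ⇒ x ≡ 287 (mod 527).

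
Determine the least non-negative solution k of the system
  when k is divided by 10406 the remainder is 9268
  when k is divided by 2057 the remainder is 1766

71704

gcd(10406, 2057) = 121 and 121 | (1766 − 9268), so the pair is consistent; merging gives k ≡ 71704 (mod 176902), where 176902 = lcm(10406, 2057).
The solution is unique modulo lcm(10406, 2057) = 176902.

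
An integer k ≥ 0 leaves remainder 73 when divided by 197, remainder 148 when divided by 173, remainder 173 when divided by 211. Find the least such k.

From k ≡ 73 (mod 197) write k = 73 + 197t. Substituting into k ≡ 148 (mod 173) gives 197t ≡ 75 (mod 173), and since 24⁻¹ ≡ 137 (mod 173), t ≡ 68. Hence k ≡ 73 + 197·68 = 13469 (mod 34081).
From k ≡ 13469 (mod 34081) write k = 13469 + 34081t. Substituting into k ≡ 173 (mod 211) gives 34081t ≡ 208 (mod 211), and since 110⁻¹ ≡ 94 (mod 211), t ≡ 140. Hence k ≡ 13469 + 34081·140 = 4784809 (mod 7191091).

4784809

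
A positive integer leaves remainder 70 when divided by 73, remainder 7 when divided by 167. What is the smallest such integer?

From n ≡ 70 (mod 73) write n = 70 + 73t. Substituting into n ≡ 7 (mod 167) gives 73t ≡ 104 (mod 167), and since 73⁻¹ ≡ 151 (mod 167), t ≡ 6. Hence n ≡ 70 + 73·6 = 508 (mod 12191).

508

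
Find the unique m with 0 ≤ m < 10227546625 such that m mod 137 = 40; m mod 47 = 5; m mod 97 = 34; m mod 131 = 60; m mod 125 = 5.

1433218005

Combine the congruences pairwise.
From m ≡ 40 (mod 137) write m = 40 + 137t. Substituting into m ≡ 5 (mod 47) gives 137t ≡ 12 (mod 47), and since 43⁻¹ ≡ 35 (mod 47), t ≡ 44. Hence m ≡ 40 + 137·44 = 6068 (mod 6439).
From m ≡ 6068 (mod 6439) write m = 6068 + 6439t. Substituting into m ≡ 34 (mod 97) gives 6439t ≡ 77 (mod 97), and since 37⁻¹ ≡ 21 (mod 97), t ≡ 65. Hence m ≡ 6068 + 6439·65 = 424603 (mod 624583).
From m ≡ 424603 (mod 624583) write m = 424603 + 624583t. Substituting into m ≡ 60 (mod 131) gives 624583t ≡ 28 (mod 131), and since 106⁻¹ ≡ 110 (mod 131), t ≡ 67. Hence m ≡ 424603 + 624583·67 = 42271664 (mod 81820373).
From m ≡ 42271664 (mod 81820373) write m = 42271664 + 81820373t. Substituting into m ≡ 5 (mod 125) gives 81820373t ≡ 91 (mod 125), and since 123⁻¹ ≡ 62 (mod 125), t ≡ 17. Hence m ≡ 42271664 + 81820373·17 = 1433218005 (mod 10227546625).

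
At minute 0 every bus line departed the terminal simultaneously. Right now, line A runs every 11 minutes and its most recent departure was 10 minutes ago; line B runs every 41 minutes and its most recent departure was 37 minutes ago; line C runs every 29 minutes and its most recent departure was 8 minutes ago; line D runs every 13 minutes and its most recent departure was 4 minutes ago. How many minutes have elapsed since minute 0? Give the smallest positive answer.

From t ≡ 10 (mod 11) write t = 10 + 11s. Substituting into t ≡ 37 (mod 41) gives 11s ≡ 27 (mod 41), and since 11⁻¹ ≡ 15 (mod 41), s ≡ 36. Hence t ≡ 10 + 11·36 = 406 (mod 451).
From t ≡ 406 (mod 451) write t = 406 + 451s. Substituting into t ≡ 8 (mod 29) gives 451s ≡ 8 (mod 29), and since 16⁻¹ ≡ 20 (mod 29), s ≡ 15. Hence t ≡ 406 + 451·15 = 7171 (mod 13079).
From t ≡ 7171 (mod 13079) write t = 7171 + 13079s. Substituting into t ≡ 4 (mod 13) gives 13079s ≡ 9 (mod 13), and since 1⁻¹ ≡ 1 (mod 13), s ≡ 9. Hence t ≡ 7171 + 13079·9 = 124882 (mod 170027).

124882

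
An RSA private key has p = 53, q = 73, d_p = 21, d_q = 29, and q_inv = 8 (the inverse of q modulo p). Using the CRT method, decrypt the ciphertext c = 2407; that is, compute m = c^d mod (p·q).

580

m₁ = c^(d_p) mod p: c ≡ 22 (mod 53), and 22^21 mod 53 = 50.
m₂ = c^(d_q) mod q: c ≡ 71 (mod 73), and 71^29 mod 73 = 69.
h = q_inv·(m₁ − m₂) mod p = 8·(50 − 69) mod 53 = 7.
m = m₂ + h·q = 69 + 7·73 = 580.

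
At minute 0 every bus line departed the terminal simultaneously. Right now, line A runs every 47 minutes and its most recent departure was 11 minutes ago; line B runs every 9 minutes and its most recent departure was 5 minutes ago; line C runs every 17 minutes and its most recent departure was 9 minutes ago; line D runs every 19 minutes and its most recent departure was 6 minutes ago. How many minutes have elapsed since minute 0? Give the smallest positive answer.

From t ≡ 11 (mod 47) write t = 11 + 47s. Substituting into t ≡ 5 (mod 9) gives 47s ≡ 3 (mod 9), and since 2⁻¹ ≡ 5 (mod 9), s ≡ 6. Hence t ≡ 11 + 47·6 = 293 (mod 423).
From t ≡ 293 (mod 423) write t = 293 + 423s. Substituting into t ≡ 9 (mod 17) gives 423s ≡ 5 (mod 17), and since 15⁻¹ ≡ 8 (mod 17), s ≡ 6. Hence t ≡ 293 + 423·6 = 2831 (mod 7191).
From t ≡ 2831 (mod 7191) write t = 2831 + 7191s. Substituting into t ≡ 6 (mod 19) gives 7191s ≡ 6 (mod 19), and since 9⁻¹ ≡ 17 (mod 19), s ≡ 7. Hence t ≡ 2831 + 7191·7 = 53168 (mod 136629).

53168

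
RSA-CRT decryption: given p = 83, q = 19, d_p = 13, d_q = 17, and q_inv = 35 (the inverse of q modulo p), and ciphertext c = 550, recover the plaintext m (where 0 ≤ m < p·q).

1158

m₁ = c^(d_p) mod p: c ≡ 52 (mod 83), and 52^13 mod 83 = 79.
m₂ = c^(d_q) mod q: c ≡ 18 (mod 19), and 18^17 mod 19 = 18.
h = q_inv·(m₁ − m₂) mod p = 35·(79 − 18) mod 83 = 60.
m = m₂ + h·q = 18 + 60·19 = 1158.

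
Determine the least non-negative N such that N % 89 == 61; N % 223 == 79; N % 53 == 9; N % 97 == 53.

From N ≡ 61 (mod 89) write N = 61 + 89t. Substituting into N ≡ 79 (mod 223) gives 89t ≡ 18 (mod 223), and since 89⁻¹ ≡ 218 (mod 223), t ≡ 133. Hence N ≡ 61 + 89·133 = 11898 (mod 19847).
From N ≡ 11898 (mod 19847) write N = 11898 + 19847t. Substituting into N ≡ 9 (mod 53) gives 19847t ≡ 36 (mod 53), and since 25⁻¹ ≡ 17 (mod 53), t ≡ 29. Hence N ≡ 11898 + 19847·29 = 587461 (mod 1051891).
From N ≡ 587461 (mod 1051891) write N = 587461 + 1051891t. Substituting into N ≡ 53 (mod 97) gives 1051891t ≡ 24 (mod 97), and since 23⁻¹ ≡ 38 (mod 97), t ≡ 39. Hence N ≡ 587461 + 1051891·39 = 41611210 (mod 102033427).

41611210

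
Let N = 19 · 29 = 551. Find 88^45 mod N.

Mod 19: 88 ≡ 12; by Fermat, exponent reduces to 45 mod 18 = 9; 12^9 ≡ 18 (mod 19).
Mod 29: 88 ≡ 1; by Fermat, exponent reduces to 45 mod 28 = 17; 1^17 ≡ 1 (mod 29).
Combine by CRT: x ≡ 18 (mod 19), x ≡ 1 (mod 29) ⇒ x ≡ 436 (mod 551).

436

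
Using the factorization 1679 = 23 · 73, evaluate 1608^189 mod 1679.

Mod 23: 1608 ≡ 21; by Fermat, exponent reduces to 189 mod 22 = 13; 21^13 ≡ 19 (mod 23).
Mod 73: 1608 ≡ 2; by Fermat, exponent reduces to 189 mod 72 = 45; 2^45 ≡ 1 (mod 73).
Combine by CRT: x ≡ 19 (mod 23), x ≡ 1 (mod 73) ⇒ x ≡ 1169 (mod 1679).

1169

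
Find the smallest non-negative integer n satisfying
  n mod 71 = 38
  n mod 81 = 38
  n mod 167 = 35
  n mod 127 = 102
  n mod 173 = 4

Combine the congruences pairwise.
From n ≡ 38 (mod 71) write n = 38 + 71t. Substituting into n ≡ 38 (mod 81) gives 71t ≡ 0 (mod 81), and since 71⁻¹ ≡ 8 (mod 81), t ≡ 0. Hence n ≡ 38 + 71·0 = 38 (mod 5751).
From n ≡ 38 (mod 5751) write n = 38 + 5751t. Substituting into n ≡ 35 (mod 167) gives 5751t ≡ 164 (mod 167), and since 73⁻¹ ≡ 151 (mod 167), t ≡ 48. Hence n ≡ 38 + 5751·48 = 276086 (mod 960417).
From n ≡ 276086 (mod 960417) write n = 276086 + 960417t. Substituting into n ≡ 102 (mod 127) gives 960417t ≡ 114 (mod 127), and since 43⁻¹ ≡ 65 (mod 127), t ≡ 44. Hence n ≡ 276086 + 960417·44 = 42534434 (mod 121972959).
From n ≡ 42534434 (mod 121972959) write n = 42534434 + 121972959t. Substituting into n ≡ 4 (mod 173) gives 121972959t ≡ 42 (mod 173), and since 1⁻¹ ≡ 1 (mod 173), t ≡ 42. Hence n ≡ 42534434 + 121972959·42 = 5165398712 (mod 21101321907).

5165398712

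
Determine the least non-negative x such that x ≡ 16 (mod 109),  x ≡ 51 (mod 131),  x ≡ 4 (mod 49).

148474

The moduli are pairwise coprime; N = 109·131·49 = 699671.
N/109 = 6419; 6419 ≡ 97 (mod 109); 97·9 ≡ 1, so inverse 9.
N/131 = 5341; 5341 ≡ 101 (mod 131); 101·48 ≡ 1, so inverse 48.
N/49 = 14279; 14279 ≡ 20 (mod 49); 20·27 ≡ 1, so inverse 27.
x ≡ 16·6419·9 + 51·5341·48 + 4·14279·27 = 15541236.
15541236 mod 699671 = 148474.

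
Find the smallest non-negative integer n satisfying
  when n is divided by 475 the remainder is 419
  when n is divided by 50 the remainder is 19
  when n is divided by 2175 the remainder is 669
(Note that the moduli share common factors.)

gcd(475, 50) = 25 and 25 | (19 − 419), so the pair is consistent; merging gives n ≡ 419 (mod 950), where 950 = lcm(475, 50).
gcd(950, 2175) = 25 and 25 | (669 − 419), so the pair is consistent; merging gives n ≡ 13719 (mod 82650), where 82650 = lcm(950, 2175).
The solution is unique modulo lcm(475, 50, 2175) = 82650.

13719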